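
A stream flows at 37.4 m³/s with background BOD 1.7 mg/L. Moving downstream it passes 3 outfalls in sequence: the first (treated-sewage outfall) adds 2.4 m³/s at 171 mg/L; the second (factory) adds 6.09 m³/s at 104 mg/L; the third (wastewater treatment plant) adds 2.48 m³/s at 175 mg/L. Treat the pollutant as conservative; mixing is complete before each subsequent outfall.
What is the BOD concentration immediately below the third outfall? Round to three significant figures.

Below outfall 1: Q → 39.80 m³/s, C = (37.40·1.700 + 2.400·171.0)/39.80 = 11.91 mg/L.
Below outfall 2: Q → 45.89 m³/s, C = (39.80·11.91 + 6.090·104.0)/45.89 = 24.13 mg/L.
Below outfall 3: Q → 48.37 m³/s, C = (45.89·24.13 + 2.480·175.0)/48.37 = 31.87 mg/L.

31.9 mg/L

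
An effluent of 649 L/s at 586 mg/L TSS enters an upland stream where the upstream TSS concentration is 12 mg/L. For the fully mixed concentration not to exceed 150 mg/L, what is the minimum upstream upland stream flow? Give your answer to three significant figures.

2050 L/s

Set C_mix = 150: (Q·12.00 + 649.0·586.0) / (Q + 649.0) = 150
→ Q = 649.0·(586.0 − 150)/(150 − 12.00) = 2050 L/s.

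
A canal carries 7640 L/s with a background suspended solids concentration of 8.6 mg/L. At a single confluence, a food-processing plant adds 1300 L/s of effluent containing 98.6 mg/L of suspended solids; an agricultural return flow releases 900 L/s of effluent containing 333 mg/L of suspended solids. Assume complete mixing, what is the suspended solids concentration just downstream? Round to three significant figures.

50.2 mg/L

After mixing, C = (7640·8.600 + 1300·98.60 + 900.0·333.0) / 9840 = 493600/9840 = 50.16 mg/L.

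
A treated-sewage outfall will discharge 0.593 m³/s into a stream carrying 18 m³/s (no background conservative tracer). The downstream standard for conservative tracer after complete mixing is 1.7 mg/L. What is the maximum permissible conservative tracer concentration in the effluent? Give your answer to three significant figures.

At the limit, (Qr·Cr + Qe·Cₑ)/(Qr + Qe) = 1.7:
Cₑ = (18.59·1.7 − 18.00·0) / 0.5930 = 53.30 mg/L.

53.3 mg/L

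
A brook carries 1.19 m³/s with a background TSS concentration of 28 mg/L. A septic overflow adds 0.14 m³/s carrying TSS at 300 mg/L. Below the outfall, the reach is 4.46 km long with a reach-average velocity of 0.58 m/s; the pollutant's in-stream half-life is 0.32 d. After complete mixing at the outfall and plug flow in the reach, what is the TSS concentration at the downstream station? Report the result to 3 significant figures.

Flow-weighted average: C = (1.190·28.00 + 0.1400·300.0) / 1.330 = 75.32/1.330 = 56.63 mg/L.
Travel time t = 4.46·1000 / 0.58 = 7690 s = 2.136 h.
Half-life 0.32 d → k = ln 2 / 0.32 = 2.166 d⁻¹.
Decay over the reach: 56.63·exp(−kt) = 56.63·0.8247 = 46.70 mg/L.

46.7 mg/L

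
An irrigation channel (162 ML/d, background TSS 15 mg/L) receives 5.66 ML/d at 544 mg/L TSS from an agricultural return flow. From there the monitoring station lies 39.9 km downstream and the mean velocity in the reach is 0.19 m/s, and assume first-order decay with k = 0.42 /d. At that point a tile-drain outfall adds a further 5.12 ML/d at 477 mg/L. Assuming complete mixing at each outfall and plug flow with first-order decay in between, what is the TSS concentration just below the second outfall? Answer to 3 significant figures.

25.6 mg/L

Mixed concentration C = ΣQC/ΣQ = (162.0·15.00 + 5.660·544.0) / 167.7 = 5509/167.7 = 32.86 mg/L; combined flow 167.7 ML/d.
Travel time t = 39.9·1000 / 0.19 = 210000 s = 58.33 h.
Applying C = C₀e^(−kt): 32.86 × 0.3603 = 11.84 mg/L.
At the second outfall, C = (167.7·11.84 + 5.120·477.0) / (167.7 + 5.120) = 25.62 mg/L.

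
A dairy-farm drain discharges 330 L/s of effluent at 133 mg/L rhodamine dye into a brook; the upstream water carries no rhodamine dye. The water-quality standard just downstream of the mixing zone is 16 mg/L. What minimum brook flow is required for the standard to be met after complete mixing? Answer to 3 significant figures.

Set C_mix = 16: (Q·0 + 330.0·133.0) / (Q + 330.0) = 16
→ Q = 330.0·(133.0 − 16)/(16 − 0) = 2413 L/s.

2410 L/s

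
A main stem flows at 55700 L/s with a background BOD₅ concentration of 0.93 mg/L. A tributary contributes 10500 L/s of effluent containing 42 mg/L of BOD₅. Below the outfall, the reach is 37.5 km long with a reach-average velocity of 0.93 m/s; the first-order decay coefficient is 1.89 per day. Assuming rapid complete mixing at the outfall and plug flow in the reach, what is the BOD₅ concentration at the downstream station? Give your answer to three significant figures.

Mixed concentration C = ΣQC/ΣQ = (55700·0.9300 + 10500·42.00) / 66200 = 492800/66200 = 7.444 mg/L.
Travel time t = 37.5·1000 / 0.93 = 40320 s = 11.20 h.
After decay, C = 7.444 × e^(−kt) = 7.444 × 0.4139 = 3.081 mg/L.

3.08 mg/L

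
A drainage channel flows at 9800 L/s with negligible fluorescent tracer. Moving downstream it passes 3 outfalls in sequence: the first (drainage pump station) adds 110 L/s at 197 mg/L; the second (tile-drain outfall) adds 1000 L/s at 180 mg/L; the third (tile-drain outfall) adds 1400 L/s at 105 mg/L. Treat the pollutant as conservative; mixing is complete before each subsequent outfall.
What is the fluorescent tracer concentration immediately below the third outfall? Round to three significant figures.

After outfall 1: Q = 9800 + 110.0 = 9910 L/s; C = (9800·0 + 110.0·197.0)/9910 = 2.187 mg/L.
After outfall 2: Q = 9910 + 1000 = 10910 L/s; C = (9910·2.187 + 1000·180.0)/10910 = 18.48 mg/L.
After outfall 3: Q = 10910 + 1400 = 12310 L/s; C = (10910·18.48 + 1400·105.0)/12310 = 28.32 mg/L.

28.3 mg/L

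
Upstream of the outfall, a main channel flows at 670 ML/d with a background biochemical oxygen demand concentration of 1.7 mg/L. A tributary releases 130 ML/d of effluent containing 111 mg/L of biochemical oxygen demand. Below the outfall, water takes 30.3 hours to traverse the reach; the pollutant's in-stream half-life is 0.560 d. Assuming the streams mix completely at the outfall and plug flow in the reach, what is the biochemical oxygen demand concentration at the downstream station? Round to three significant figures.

4.08 mg/L

Mass balance: C = (670.0·1.700 + 130.0·111.0) / 800.0 = 15570/800.0 = 19.46 mg/L.
Half-life 0.560 d → k = ln 2 / 0.560 = 1.238 d⁻¹.
Applying C = C₀e^(−kt): 19.46 × 0.2096 = 4.079 mg/L.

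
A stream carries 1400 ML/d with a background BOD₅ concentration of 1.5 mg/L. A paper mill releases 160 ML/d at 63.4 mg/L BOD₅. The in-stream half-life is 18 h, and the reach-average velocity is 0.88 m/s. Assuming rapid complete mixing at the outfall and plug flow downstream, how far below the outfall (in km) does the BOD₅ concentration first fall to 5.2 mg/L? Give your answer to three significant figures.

33.9 km

Mixed concentration C = ΣQC/ΣQ = (1400·1.500 + 160.0·63.40) / 1560 = 12240/1560 = 7.849 mg/L.
Half-life 18 h → k = ln 2 / 18 = 0.03851 h⁻¹ = 0.9242 d⁻¹.
Set 7.849·exp(−k·t) = 5.2 → t = ln(7.849/5.2)/k = 38490 s = 10.69 h.
Distance = v·t = 0.88·38490 = 33870 m = 33.87 km.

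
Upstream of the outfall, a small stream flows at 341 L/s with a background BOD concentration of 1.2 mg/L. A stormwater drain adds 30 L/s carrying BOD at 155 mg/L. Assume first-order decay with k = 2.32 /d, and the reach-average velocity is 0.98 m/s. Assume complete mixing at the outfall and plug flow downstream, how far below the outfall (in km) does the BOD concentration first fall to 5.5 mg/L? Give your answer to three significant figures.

33.1 km

Mixed concentration C = ΣQC/ΣQ = (341.0·1.200 + 30.00·155.0) / 371.0 = 5059/371.0 = 13.64 mg/L.
Set 13.64·exp(−k·t) = 5.5 → t = ln(13.64/5.5)/k = 33820 s = 9.393 h.
Distance = v·t = 0.98·33820 = 33140 m = 33.14 km.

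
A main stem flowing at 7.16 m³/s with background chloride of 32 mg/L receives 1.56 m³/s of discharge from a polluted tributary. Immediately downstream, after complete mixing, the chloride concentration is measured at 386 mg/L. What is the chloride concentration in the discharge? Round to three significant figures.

Mass balance: 7.160·32.00 + 1.560·Cₑ = 8.720·386.0
→ Cₑ = (8.720·386.0 − 7.160·32.00) / 1.560 = 2011 mg/L.

2010 mg/L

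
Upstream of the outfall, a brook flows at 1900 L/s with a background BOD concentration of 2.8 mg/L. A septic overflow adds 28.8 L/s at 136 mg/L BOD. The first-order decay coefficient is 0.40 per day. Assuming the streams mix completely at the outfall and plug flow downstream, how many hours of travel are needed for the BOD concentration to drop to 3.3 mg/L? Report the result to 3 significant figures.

Mass balance: C = (1900·2.800 + 28.80·136.0) / 1929 = 9237/1929 = 4.789 mg/L.
4.789·exp(−k·t) = 3.3 → t = ln(4.789/3.3)/k = 80430 s = 22.34 h.

22.3 h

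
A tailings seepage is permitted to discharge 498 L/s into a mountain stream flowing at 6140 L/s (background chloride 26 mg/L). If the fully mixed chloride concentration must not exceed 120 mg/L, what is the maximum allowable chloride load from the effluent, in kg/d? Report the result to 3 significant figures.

55000 kg/d

Mass balance at the limit: 6140·26.00 + 498.0·Cₑ = 6638·120 → Cₑ = 1279 mg/L.
498.0 L/s = 0.4980 m³/s. Load = 0.4980 m³/s × 1279 g/m³ × 86 400 s/d = 55030 kg/d.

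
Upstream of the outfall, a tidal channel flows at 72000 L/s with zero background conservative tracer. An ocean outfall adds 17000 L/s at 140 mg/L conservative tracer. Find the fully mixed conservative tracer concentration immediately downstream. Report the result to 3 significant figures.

26.7 mg/L

Mixed concentration C = ΣQC/ΣQ = (72000·0 + 17000·140.0) / 89000 = 2380000/89000 = 26.74 mg/L.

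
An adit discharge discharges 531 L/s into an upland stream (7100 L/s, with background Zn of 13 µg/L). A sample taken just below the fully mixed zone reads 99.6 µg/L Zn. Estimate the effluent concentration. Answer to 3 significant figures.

Mass balance: 7100·13.00 + 531.0·Cₑ = 7631·99.60
→ Cₑ = (7631·99.60 − 7100·13.00) / 531.0 = 1258 µg/L.

1260 µg/L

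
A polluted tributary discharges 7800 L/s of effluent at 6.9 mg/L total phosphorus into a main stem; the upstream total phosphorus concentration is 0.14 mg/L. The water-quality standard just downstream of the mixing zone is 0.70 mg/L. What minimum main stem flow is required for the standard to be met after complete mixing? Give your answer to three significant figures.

Set C_mix = 0.70: (Q·0.1400 + 7800·6.900) / (Q + 7800) = 0.70
→ Q = 7800·(6.900 − 0.70)/(0.70 − 0.1400) = 86360 L/s.

86400 L/s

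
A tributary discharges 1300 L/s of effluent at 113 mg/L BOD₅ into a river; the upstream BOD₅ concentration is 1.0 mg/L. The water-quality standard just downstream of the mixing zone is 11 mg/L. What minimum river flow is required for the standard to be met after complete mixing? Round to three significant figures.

13300 L/s

Set C_mix = 11: (Q·1.000 + 1300·113.0) / (Q + 1300) = 11
→ Q = 1300·(113.0 − 11)/(11 − 1.000) = 13260 L/s.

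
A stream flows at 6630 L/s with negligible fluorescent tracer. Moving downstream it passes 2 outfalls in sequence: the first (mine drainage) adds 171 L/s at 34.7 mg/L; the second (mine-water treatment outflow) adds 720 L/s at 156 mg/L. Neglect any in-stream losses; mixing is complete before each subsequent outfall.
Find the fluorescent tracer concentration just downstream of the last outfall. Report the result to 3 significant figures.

Outfall 1: combined Q = 6801 L/s; C = (6630·0 + 171.0·34.70)/6801 = 0.8725 mg/L.
Outfall 2: combined Q = 7521 L/s; C = (6801·0.8725 + 720.0·156.0)/7521 = 15.72 mg/L.

15.7 mg/L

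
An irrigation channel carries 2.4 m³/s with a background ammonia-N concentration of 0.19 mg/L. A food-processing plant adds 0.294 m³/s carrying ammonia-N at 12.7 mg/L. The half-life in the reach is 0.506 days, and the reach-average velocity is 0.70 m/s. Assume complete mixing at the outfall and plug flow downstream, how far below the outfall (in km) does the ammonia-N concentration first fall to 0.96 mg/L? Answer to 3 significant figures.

21.3 km

After mixing, C = (2.400·0.1900 + 0.2940·12.70) / 2.694 = 4.190/2.694 = 1.555 mg/L.
Half-life 0.506 d → k = ln 2 / 0.506 = 1.370 d⁻¹.
Set 1.555·exp(−k·t) = 0.96 → t = ln(1.555/0.96)/k = 30430 s = 8.453 h.
Distance = v·t = 0.70·30430 = 21300 m = 21.30 km.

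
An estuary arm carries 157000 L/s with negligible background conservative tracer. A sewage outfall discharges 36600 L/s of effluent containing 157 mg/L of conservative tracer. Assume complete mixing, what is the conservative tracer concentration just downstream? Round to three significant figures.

Conservation of mass: C = (157000·0 + 36600·157.0) / 193600 = 5746000/193600 = 29.68 mg/L.

29.7 mg/L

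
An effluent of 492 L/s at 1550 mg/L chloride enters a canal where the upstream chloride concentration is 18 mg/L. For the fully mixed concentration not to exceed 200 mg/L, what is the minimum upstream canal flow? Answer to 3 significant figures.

Set C_mix = 200: (Q·18.00 + 492.0·1550) / (Q + 492.0) = 200
→ Q = 492.0·(1550 − 200)/(200 − 18.00) = 3649 L/s.

3650 L/s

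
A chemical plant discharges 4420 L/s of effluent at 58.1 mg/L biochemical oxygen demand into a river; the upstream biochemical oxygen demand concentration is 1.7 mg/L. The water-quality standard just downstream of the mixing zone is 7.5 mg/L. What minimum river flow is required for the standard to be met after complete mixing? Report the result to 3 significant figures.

38600 L/s

Set C_mix = 7.5: (Q·1.700 + 4420·58.10) / (Q + 4420) = 7.5
→ Q = 4420·(58.10 − 7.5)/(7.5 − 1.700) = 38560 L/s.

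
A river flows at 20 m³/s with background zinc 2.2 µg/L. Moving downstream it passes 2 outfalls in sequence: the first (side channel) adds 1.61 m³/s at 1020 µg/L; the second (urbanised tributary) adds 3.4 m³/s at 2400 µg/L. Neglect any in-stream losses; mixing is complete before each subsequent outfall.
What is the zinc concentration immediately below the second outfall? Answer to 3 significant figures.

394 µg/L

After outfall 1: Q = 20.00 + 1.610 = 21.61 m³/s; C = (20.00·2.200 + 1.610·1020)/21.61 = 78.03 µg/L.
After outfall 2: Q = 21.61 + 3.400 = 25.01 m³/s; C = (21.61·78.03 + 3.400·2400)/25.01 = 393.7 µg/L.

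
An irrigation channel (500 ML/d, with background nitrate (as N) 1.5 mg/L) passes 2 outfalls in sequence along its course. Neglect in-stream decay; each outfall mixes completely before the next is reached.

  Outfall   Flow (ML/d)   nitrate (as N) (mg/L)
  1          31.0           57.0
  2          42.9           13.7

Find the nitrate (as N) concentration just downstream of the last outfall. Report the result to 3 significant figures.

5.41 mg/L

Below outfall 1: Q → 531.0 ML/d, C = (500.0·1.500 + 31.00·57.00)/531.0 = 4.740 mg/L.
Below outfall 2: Q → 573.9 ML/d, C = (531.0·4.740 + 42.90·13.70)/573.9 = 5.410 mg/L.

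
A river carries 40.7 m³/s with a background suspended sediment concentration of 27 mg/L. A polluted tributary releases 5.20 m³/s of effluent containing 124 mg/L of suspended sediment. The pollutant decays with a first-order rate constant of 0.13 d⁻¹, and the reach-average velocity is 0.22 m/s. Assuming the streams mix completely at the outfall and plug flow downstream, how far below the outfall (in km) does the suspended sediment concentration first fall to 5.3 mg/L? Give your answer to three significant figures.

288 km

After mixing, C = (40.70·27.00 + 5.200·124.0) / 45.90 = 1744/45.90 = 37.99 mg/L.
Set 37.99·exp(−k·t) = 5.3 → t = ln(37.99/5.3)/k = 1309000 s = 363.6 h.
Distance = v·t = 0.22·1309000 = 288000 m = 288.0 km.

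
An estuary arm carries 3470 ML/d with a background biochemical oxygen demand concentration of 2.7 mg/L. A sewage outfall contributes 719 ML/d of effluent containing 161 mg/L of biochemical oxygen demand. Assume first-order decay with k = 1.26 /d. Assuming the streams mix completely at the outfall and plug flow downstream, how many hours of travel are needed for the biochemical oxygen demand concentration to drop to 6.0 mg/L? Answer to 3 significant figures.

Mixed concentration C = ΣQC/ΣQ = (3470·2.700 + 719.0·161.0) / 4189 = 125100/4189 = 29.87 mg/L.
29.87·exp(−k·t) = 6.0 → t = ln(29.87/6.0)/k = 110100 s = 30.57 h.

30.6 h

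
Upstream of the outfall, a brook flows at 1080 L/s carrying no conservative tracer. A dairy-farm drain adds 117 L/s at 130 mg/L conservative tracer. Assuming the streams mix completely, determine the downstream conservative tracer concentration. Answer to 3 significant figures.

Flow-weighted average: C = (1080·0 + 117.0·130.0) / 1197 = 15210/1197 = 12.71 mg/L.

12.7 mg/L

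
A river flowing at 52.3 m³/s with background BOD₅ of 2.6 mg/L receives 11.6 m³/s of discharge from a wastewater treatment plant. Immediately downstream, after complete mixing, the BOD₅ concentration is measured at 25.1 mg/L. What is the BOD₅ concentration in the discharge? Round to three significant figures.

127 mg/L

Mass balance: 52.30·2.600 + 11.60·Cₑ = 63.90·25.10
→ Cₑ = (63.90·25.10 − 52.30·2.600) / 11.60 = 126.5 mg/L.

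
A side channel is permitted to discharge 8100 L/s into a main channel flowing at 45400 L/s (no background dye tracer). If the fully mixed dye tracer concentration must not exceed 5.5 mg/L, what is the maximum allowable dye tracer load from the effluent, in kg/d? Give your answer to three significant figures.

Mass balance at the limit: 45400·0 + 8100·Cₑ = 53500·5.5 → Cₑ = 36.33 mg/L.
8100 L/s = 8.100 m³/s. Load = 8.100 m³/s × 36.33 g/m³ × 86 400 s/d = 25420 kg/d.

25400 kg/d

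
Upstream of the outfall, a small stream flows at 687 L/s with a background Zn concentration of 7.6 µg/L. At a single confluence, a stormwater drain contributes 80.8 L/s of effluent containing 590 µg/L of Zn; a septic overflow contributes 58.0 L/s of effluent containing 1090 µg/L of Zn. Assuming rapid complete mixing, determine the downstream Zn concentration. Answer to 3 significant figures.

141 µg/L

Conservation of mass: C = (687.0·7.600 + 80.80·590.0 + 58.00·1090) / 825.8 = 116100/825.8 = 140.6 µg/L.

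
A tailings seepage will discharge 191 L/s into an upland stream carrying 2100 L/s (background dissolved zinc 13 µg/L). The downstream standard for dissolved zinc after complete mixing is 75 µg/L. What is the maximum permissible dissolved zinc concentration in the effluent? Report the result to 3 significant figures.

757 µg/L

At the limit, (Qr·Cr + Qe·Cₑ)/(Qr + Qe) = 75:
Cₑ = (2291·75 − 2100·13.00) / 191.0 = 756.7 µg/L.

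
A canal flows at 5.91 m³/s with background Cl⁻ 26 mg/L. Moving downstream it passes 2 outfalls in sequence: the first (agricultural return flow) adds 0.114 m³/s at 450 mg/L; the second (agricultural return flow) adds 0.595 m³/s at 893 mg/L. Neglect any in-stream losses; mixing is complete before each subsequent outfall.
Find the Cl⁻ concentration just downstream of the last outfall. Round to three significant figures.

111 mg/L

Outfall 1: combined Q = 6.024 m³/s; C = (5.910·26.00 + 0.1140·450.0)/6.024 = 34.02 mg/L.
Outfall 2: combined Q = 6.619 m³/s; C = (6.024·34.02 + 0.5950·893.0)/6.619 = 111.2 mg/L.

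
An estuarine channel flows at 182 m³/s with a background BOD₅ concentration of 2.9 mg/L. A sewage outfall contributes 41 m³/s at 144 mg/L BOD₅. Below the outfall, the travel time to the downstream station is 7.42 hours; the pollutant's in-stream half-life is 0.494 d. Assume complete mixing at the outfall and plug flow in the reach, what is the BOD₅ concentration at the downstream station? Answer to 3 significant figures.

18.7 mg/L

Conservation of mass: C = (182.0·2.900 + 41.00·144.0) / 223.0 = 6432/223.0 = 28.84 mg/L.
Half-life 0.494 d → k = ln 2 / 0.494 = 1.403 d⁻¹.
First-order decay: C = 28.84·exp(−k·t) = 28.84·0.6480 = 18.69 mg/L.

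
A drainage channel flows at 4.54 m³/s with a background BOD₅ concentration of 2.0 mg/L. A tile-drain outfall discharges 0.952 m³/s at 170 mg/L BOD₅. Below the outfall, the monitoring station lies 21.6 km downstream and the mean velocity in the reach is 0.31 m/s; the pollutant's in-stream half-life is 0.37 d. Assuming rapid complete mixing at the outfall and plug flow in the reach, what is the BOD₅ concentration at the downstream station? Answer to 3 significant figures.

6.87 mg/L

Flow-weighted average: C = (4.540·2.000 + 0.9520·170.0) / 5.492 = 170.9/5.492 = 31.12 mg/L.
Travel time t = 21.6·1000 / 0.31 = 69680 s = 19.35 h.
Half-life 0.37 d → k = ln 2 / 0.37 = 1.873 d⁻¹.
After decay, C = 31.12 × e^(−kt) = 31.12 × 0.2207 = 6.870 mg/L.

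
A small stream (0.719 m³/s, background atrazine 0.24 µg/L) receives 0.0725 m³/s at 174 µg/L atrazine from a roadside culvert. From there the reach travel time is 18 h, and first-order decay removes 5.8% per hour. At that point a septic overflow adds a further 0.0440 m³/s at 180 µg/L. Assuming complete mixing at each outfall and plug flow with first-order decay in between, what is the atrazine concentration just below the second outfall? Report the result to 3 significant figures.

14.7 µg/L

Mixed concentration C = ΣQC/ΣQ = (0.7190·0.2400 + 0.07250·174.0) / 0.7915 = 12.79/0.7915 = 16.16 µg/L; combined flow 0.7915 m³/s.
5.8%/h lost → k = −ln(1 − 0.058) = 0.05975 h⁻¹.
First-order decay: C = 16.16·exp(−k·t) = 16.16·0.3411 = 5.511 µg/L.
At the second outfall, C = (0.7915·5.511 + 0.04400·180.0) / (0.7915 + 0.04400) = 14.70 µg/L.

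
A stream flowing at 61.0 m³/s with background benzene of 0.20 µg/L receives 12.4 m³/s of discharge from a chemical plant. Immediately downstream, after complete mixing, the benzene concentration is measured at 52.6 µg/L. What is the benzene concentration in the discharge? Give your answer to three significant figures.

Mass balance: 61.00·0.2000 + 12.40·Cₑ = 73.40·52.60
→ Cₑ = (73.40·52.60 − 61.00·0.2000) / 12.40 = 310.4 µg/L.

310 µg/L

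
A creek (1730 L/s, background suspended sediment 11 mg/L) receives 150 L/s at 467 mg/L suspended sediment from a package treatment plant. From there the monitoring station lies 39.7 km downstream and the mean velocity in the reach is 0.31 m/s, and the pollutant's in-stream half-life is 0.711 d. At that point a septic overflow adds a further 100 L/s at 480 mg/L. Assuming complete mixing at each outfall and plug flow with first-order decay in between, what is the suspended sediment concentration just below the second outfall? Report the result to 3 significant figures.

34.8 mg/L

Conservation of mass: C = (1730·11.00 + 150.0·467.0) / 1880 = 89080/1880 = 47.38 mg/L; combined flow 1880 L/s.
Travel time t = 39.7·1000 / 0.31 = 128100 s = 35.57 h.
Half-life 0.711 d → k = ln 2 / 0.711 = 0.9749 d⁻¹.
First-order decay: C = 47.38·exp(−k·t) = 47.38·0.2357 = 11.17 mg/L.
Second outfall: C = (1880·11.17 + 100.0·480.0)/1980 = 34.85 mg/L.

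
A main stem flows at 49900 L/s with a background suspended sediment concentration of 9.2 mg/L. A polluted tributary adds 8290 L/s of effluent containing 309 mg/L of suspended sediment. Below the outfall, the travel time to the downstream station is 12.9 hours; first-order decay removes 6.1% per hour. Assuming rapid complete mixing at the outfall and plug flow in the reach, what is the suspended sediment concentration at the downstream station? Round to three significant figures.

23.0 mg/L

Flow-weighted average: C = (49900·9.200 + 8290·309.0) / 58190 = 3021000/58190 = 51.91 mg/L.
6.1%/h lost → k = −ln(1 − 0.061) = 0.06294 h⁻¹.
Decay over the reach: 51.91·exp(−kt) = 51.91·0.4440 = 23.05 mg/L.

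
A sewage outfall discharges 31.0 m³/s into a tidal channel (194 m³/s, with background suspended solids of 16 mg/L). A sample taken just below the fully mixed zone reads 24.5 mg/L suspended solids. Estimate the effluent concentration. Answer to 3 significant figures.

Mass balance: 194.0·16.00 + 31.00·Cₑ = 225.0·24.50
→ Cₑ = (225.0·24.50 − 194.0·16.00) / 31.00 = 77.69 mg/L.

77.7 mg/L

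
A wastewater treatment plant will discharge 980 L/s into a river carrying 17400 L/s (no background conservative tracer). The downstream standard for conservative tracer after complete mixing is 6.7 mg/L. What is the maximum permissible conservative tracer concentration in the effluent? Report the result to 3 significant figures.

At the limit, (Qr·Cr + Qe·Cₑ)/(Qr + Qe) = 6.7:
Cₑ = (18380·6.7 − 17400·0) / 980.0 = 125.7 mg/L.

126 mg/L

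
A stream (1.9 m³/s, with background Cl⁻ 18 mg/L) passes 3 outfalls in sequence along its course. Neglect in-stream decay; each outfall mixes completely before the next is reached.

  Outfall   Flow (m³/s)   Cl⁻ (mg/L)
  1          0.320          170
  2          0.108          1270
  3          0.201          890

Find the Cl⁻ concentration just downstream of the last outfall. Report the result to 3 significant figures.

160 mg/L

After outfall 1: Q = 1.900 + 0.3200 = 2.220 m³/s; C = (1.900·18.00 + 0.3200·170.0)/2.220 = 39.91 mg/L.
After outfall 2: Q = 2.220 + 0.1080 = 2.328 m³/s; C = (2.220·39.91 + 0.1080·1270)/2.328 = 96.98 mg/L.
After outfall 3: Q = 2.328 + 0.2010 = 2.529 m³/s; C = (2.328·96.98 + 0.2010·890.0)/2.529 = 160.0 mg/L.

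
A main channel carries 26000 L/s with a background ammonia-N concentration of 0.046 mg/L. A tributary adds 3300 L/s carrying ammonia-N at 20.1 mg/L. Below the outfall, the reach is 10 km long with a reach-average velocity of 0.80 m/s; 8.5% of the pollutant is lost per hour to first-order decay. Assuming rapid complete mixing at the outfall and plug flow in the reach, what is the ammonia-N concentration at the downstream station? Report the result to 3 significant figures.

1.69 mg/L

Flow-weighted average: C = (26000·0.04600 + 3300·20.10) / 29300 = 67530/29300 = 2.305 mg/L.
Travel time t = 10·1000 / 0.80 = 12500 s = 3.472 h.
8.5%/h lost → k = −ln(1 − 0.085) = 0.08883 h⁻¹.
After decay, C = 2.305 × e^(−kt) = 2.305 × 0.7346 = 1.693 mg/L.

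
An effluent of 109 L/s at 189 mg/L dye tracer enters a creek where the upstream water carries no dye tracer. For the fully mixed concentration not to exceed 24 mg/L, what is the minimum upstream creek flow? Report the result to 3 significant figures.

Set C_mix = 24: (Q·0 + 109.0·189.0) / (Q + 109.0) = 24
→ Q = 109.0·(189.0 − 24)/(24 − 0) = 749.4 L/s.

749 L/s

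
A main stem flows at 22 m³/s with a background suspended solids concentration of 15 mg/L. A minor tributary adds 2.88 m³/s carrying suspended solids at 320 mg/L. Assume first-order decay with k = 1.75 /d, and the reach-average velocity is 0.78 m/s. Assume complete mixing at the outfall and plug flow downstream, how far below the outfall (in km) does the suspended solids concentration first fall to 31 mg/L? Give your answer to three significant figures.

After mixing, C = (22.00·15.00 + 2.880·320.0) / 24.88 = 1252/24.88 = 50.31 mg/L.
Set 50.31·exp(−k·t) = 31 → t = ln(50.31/31)/k = 23900 s = 6.639 h.
Distance = v·t = 0.78·23900 = 18640 m = 18.64 km.

18.6 km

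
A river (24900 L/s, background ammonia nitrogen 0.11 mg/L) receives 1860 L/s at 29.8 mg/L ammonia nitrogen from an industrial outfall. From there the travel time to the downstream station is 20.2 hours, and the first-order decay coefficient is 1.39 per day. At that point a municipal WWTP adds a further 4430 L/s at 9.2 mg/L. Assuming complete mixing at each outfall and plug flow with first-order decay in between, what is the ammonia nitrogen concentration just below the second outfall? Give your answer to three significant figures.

Mixed concentration C = ΣQC/ΣQ = (24900·0.1100 + 1860·29.80) / 26760 = 58170/26760 = 2.174 mg/L; combined flow 26760 L/s.
First-order decay: C = 2.174·exp(−k·t) = 2.174·0.3104 = 0.6747 mg/L.
Second outfall: C = (26760·0.6747 + 4430·9.200)/31190 = 1.886 mg/L.

1.89 mg/L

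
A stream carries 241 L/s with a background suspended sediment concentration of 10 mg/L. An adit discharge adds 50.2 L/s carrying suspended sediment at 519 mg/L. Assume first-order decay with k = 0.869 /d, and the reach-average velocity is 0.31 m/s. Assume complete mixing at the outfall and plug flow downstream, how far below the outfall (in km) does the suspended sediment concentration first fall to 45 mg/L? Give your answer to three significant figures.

Mixed concentration C = ΣQC/ΣQ = (241.0·10.00 + 50.20·519.0) / 291.2 = 28460/291.2 = 97.75 mg/L.
Set 97.75·exp(−k·t) = 45 → t = ln(97.75/45)/k = 77130 s = 21.42 h.
Distance = v·t = 0.31·77130 = 23910 m = 23.91 km.

23.9 km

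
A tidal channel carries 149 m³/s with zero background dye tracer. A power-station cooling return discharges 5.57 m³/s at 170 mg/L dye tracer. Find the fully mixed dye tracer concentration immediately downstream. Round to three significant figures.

6.13 mg/L

Conservation of mass: C = (149.0·0 + 5.570·170.0) / 154.6 = 946.9/154.6 = 6.126 mg/L.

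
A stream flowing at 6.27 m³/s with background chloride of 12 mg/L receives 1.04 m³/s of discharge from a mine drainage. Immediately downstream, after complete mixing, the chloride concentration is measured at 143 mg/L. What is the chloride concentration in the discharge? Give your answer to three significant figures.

Mass balance: 6.270·12.00 + 1.040·Cₑ = 7.310·143.0
→ Cₑ = (7.310·143.0 − 6.270·12.00) / 1.040 = 932.8 mg/L.

933 mg/L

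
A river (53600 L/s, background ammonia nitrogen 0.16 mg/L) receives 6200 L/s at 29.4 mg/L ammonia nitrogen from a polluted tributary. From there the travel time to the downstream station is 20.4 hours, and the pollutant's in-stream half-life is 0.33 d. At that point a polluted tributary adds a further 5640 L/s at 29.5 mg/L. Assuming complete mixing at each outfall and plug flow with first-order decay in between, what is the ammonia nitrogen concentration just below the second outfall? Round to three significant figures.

After mixing, C = (53600·0.1600 + 6200·29.40) / 59800 = 190900/59800 = 3.192 mg/L; combined flow 59800 L/s.
Half-life 0.33 d → k = ln 2 / 0.33 = 2.100 d⁻¹.
After decay, C = 3.192 × e^(−kt) = 3.192 × 0.1677 = 0.5353 mg/L.
At the second outfall, C = (59800·0.5353 + 5640·29.50) / (59800 + 5640) = 3.032 mg/L.

3.03 mg/L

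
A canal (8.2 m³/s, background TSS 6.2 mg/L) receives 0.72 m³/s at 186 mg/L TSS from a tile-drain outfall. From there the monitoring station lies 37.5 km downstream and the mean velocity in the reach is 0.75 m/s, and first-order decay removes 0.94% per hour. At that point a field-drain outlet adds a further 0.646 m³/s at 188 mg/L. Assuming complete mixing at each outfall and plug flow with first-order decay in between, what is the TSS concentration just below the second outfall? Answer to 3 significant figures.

29.6 mg/L

Flow-weighted average: C = (8.200·6.200 + 0.7200·186.0) / 8.920 = 184.8/8.920 = 20.71 mg/L; combined flow 8.920 m³/s.
Travel time t = 37.5·1000 / 0.75 = 50000 s = 13.89 h.
0.94%/h lost → k = −ln(1 − 0.0094) = 0.009444 h⁻¹.
Applying C = C₀e^(−kt): 20.71 × 0.8771 = 18.17 mg/L.
Second outfall: C = (8.920·18.17 + 0.6460·188.0)/9.566 = 29.64 mg/L.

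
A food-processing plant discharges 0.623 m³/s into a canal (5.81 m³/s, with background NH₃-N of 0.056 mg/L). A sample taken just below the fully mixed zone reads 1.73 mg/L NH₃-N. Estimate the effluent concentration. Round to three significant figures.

17.3 mg/L

Mass balance: 5.810·0.05600 + 0.6230·Cₑ = 6.433·1.730
→ Cₑ = (6.433·1.730 − 5.810·0.05600) / 0.6230 = 17.34 mg/L.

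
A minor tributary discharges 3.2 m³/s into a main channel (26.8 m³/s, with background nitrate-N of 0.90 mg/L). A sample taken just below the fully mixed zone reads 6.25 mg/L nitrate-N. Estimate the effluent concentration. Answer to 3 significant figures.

51.1 mg/L

Mass balance: 26.80·0.9000 + 3.200·Cₑ = 30.00·6.250
→ Cₑ = (30.00·6.250 − 26.80·0.9000) / 3.200 = 51.06 mg/L.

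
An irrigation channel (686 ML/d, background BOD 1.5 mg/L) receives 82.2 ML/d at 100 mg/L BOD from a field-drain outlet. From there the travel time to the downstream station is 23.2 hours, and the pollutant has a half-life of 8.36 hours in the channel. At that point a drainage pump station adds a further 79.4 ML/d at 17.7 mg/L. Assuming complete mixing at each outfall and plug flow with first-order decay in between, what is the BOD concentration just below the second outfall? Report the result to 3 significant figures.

After mixing, C = (686.0·1.500 + 82.20·100.0) / 768.2 = 9249/768.2 = 12.04 mg/L; combined flow 768.2 ML/d.
Half-life 8.36 h → k = ln 2 / 8.36 = 0.08291 h⁻¹ = 1.990 d⁻¹.
First-order decay: C = 12.04·exp(−k·t) = 12.04·0.1461 = 1.759 mg/L.
Second outfall: C = (768.2·1.759 + 79.40·17.70)/847.6 = 3.252 mg/L.

3.25 mg/L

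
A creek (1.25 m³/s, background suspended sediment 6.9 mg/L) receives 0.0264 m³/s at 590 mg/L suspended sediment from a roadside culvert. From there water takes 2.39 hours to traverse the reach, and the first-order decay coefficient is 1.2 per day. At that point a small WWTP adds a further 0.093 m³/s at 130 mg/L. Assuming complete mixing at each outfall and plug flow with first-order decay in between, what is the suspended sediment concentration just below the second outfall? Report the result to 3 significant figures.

Mass balance: C = (1.250·6.900 + 0.02640·590.0) / 1.276 = 24.20/1.276 = 18.96 mg/L; combined flow 1.276 m³/s.
After decay, C = 18.96 × e^(−kt) = 18.96 × 0.8874 = 16.82 mg/L.
Second outfall: C = (1.276·16.82 + 0.09300·130.0)/1.369 = 24.51 mg/L.

24.5 mg/L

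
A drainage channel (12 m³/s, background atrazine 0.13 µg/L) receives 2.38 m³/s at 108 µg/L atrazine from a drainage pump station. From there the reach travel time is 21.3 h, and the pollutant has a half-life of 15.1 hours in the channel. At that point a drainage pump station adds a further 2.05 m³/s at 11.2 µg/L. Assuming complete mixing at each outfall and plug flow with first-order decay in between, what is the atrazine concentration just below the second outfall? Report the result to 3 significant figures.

Flow-weighted average: C = (12.00·0.1300 + 2.380·108.0) / 14.38 = 258.6/14.38 = 17.98 µg/L; combined flow 14.38 m³/s.
Half-life 15.1 h → k = ln 2 / 15.1 = 0.04590 h⁻¹ = 1.102 d⁻¹.
Applying C = C₀e^(−kt): 17.98 × 0.3762 = 6.765 µg/L.
Second outfall: C = (14.38·6.765 + 2.050·11.20)/16.43 = 7.318 µg/L.

7.32 µg/L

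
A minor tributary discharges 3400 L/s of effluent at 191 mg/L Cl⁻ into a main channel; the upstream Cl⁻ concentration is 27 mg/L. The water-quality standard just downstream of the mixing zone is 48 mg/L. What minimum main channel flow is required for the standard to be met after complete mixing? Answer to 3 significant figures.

Set C_mix = 48: (Q·27.00 + 3400·191.0) / (Q + 3400) = 48
→ Q = 3400·(191.0 − 48)/(48 − 27.00) = 23150 L/s.

23200 L/s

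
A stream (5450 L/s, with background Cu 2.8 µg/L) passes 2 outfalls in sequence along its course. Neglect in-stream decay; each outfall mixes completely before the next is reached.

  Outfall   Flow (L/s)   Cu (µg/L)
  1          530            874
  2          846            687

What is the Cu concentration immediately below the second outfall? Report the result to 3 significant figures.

Outfall 1: combined Q = 5980 L/s; C = (5450·2.800 + 530.0·874.0)/5980 = 80.01 µg/L.
Outfall 2: combined Q = 6826 L/s; C = (5980·80.01 + 846.0·687.0)/6826 = 155.2 µg/L.

155 µg/L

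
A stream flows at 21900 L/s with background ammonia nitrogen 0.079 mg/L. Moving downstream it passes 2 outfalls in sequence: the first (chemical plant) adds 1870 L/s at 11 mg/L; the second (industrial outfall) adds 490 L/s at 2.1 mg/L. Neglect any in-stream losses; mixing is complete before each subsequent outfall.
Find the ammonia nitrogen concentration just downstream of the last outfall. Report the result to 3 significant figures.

After outfall 1: Q = 21900 + 1870 = 23770 L/s; C = (21900·0.07900 + 1870·11.00)/23770 = 0.9382 mg/L.
After outfall 2: Q = 23770 + 490.0 = 24260 L/s; C = (23770·0.9382 + 490.0·2.100)/24260 = 0.9616 mg/L.

0.962 mg/L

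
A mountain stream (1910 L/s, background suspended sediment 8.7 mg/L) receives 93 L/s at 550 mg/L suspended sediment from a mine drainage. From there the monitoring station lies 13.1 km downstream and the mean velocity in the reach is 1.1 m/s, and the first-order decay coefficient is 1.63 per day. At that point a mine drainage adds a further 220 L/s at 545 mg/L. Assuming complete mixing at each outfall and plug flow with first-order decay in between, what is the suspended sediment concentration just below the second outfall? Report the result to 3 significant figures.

Mixed concentration C = ΣQC/ΣQ = (1910·8.700 + 93.00·550.0) / 2003 = 67770/2003 = 33.83 mg/L; combined flow 2003 L/s.
Travel time t = 13.1·1000 / 1.1 = 11910 s = 3.308 h.
Decay over the reach: 33.83·exp(−kt) = 33.83·0.7988 = 27.02 mg/L.
At the second outfall, C = (2003·27.02 + 220.0·545.0) / (2003 + 220.0) = 78.29 mg/L.

78.3 mg/L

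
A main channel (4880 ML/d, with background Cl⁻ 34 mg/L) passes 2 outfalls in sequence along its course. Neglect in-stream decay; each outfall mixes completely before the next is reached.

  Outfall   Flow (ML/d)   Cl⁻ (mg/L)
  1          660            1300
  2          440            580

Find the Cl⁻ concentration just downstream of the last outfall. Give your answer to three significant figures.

214 mg/L

After outfall 1: Q = 4880 + 660.0 = 5540 ML/d; C = (4880·34.00 + 660.0·1300)/5540 = 184.8 mg/L.
After outfall 2: Q = 5540 + 440.0 = 5980 ML/d; C = (5540·184.8 + 440.0·580.0)/5980 = 213.9 mg/L.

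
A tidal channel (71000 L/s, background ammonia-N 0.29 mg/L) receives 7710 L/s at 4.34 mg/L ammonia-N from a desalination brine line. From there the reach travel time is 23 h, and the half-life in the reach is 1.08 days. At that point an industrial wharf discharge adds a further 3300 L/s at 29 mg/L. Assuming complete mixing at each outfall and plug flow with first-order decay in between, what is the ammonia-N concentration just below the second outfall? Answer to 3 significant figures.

1.52 mg/L

Conservation of mass: C = (71000·0.2900 + 7710·4.340) / 78710 = 54050/78710 = 0.6867 mg/L; combined flow 78710 L/s.
Half-life 1.08 d → k = ln 2 / 1.08 = 0.6418 d⁻¹.
Applying C = C₀e^(−kt): 0.6867 × 0.5406 = 0.3712 mg/L.
Second outfall: C = (78710·0.3712 + 3300·29.00)/82010 = 1.523 mg/L.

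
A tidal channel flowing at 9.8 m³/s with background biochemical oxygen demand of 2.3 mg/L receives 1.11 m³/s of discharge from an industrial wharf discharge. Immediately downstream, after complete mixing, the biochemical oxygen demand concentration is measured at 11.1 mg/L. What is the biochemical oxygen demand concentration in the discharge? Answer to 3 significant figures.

88.8 mg/L

Mass balance: 9.800·2.300 + 1.110·Cₑ = 10.91·11.10
→ Cₑ = (10.91·11.10 − 9.800·2.300) / 1.110 = 88.79 mg/L.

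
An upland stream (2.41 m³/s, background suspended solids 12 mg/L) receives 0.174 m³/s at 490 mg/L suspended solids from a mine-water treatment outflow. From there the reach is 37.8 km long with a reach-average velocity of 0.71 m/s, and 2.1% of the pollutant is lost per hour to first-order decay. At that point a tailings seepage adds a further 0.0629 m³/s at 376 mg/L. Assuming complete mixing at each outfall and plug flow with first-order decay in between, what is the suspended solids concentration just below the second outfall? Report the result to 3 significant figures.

Conservation of mass: C = (2.410·12.00 + 0.1740·490.0) / 2.584 = 114.2/2.584 = 44.19 mg/L; combined flow 2.584 m³/s.
Travel time t = 37.8·1000 / 0.71 = 53240 s = 14.79 h.
2.1%/h lost → k = −ln(1 − 0.021) = 0.02122 h⁻¹.
After decay, C = 44.19 × e^(−kt) = 44.19 × 0.7306 = 32.28 mg/L.
Second outfall: C = (2.584·32.28 + 0.06290·376.0)/2.647 = 40.45 mg/L.

40.5 mg/L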